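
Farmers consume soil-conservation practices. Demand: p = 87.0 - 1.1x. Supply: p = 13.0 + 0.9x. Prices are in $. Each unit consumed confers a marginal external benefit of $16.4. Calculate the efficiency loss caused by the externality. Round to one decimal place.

DWL = $67.2

Market equilibrium (private): 13.0 + 0.9x = 87.0 - 1.1x → x_m = 37.0000.
Social marginal benefit = demand + MEB = 103.4 - 1.1x.
Set SMB = MC: 103.4 - 1.1x = 13.0 + 0.9x → x* = 45.2000.
Between x* and x_m the wedge SMB − MC runs linearly from 0 to MEB(x_m), so the loss is a triangle.
DWL = ½ × 8.2000 × 16.4000 = 67.2400.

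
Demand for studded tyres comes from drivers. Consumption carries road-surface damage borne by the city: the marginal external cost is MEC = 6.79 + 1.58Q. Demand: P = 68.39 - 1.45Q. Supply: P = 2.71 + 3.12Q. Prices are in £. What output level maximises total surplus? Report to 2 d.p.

Social marginal benefit = demand − MEC = 61.60 - 3.03Q.
Set SMB = MC: 61.60 - 3.03Q = 2.71 + 3.12Q → Q* = 9.5756.

Q* = 9.58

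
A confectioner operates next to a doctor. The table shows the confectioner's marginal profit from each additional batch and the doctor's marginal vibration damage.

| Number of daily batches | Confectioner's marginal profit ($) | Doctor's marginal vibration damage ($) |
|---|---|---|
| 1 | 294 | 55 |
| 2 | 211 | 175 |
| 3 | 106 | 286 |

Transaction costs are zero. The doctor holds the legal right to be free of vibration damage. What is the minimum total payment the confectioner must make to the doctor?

Efficient level: marginal profit ≥ marginal vibration damage through level 2, so k* = 2.
With the doctor holding the right, the confectioner must at least compensate total damage at k*: 55 + 175 = 230.

$230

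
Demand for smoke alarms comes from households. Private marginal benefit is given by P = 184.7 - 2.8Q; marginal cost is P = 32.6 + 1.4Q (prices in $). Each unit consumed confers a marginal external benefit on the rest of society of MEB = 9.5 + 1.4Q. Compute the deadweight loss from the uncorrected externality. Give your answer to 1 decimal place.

DWL = $647.2

Market equilibrium (private): 32.6 + 1.4Q = 184.7 - 2.8Q → Q_m = 36.2143.
Social marginal benefit = demand + MEB = 194.2 - 1.4Q.
Set SMB = MC: 194.2 - 1.4Q = 32.6 + 1.4Q → Q* = 57.7143.
Between Q* and Q_m the wedge SMB − MC runs linearly from 0 to MEB(Q_m), so the loss is a triangle.
DWL = ½ × 21.5000 × 60.2000 = 647.1500.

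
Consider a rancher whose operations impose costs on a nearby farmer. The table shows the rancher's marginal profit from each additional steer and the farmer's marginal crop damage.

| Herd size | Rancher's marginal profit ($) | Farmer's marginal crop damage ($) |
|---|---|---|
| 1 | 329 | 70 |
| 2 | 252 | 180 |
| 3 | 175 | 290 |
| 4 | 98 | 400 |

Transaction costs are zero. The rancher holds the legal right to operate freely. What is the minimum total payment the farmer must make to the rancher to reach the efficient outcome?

$273

Left alone the rancher would choose level 4 (marginal profit stays positive).
Efficient level: k* = 2 (marginal profit ≥ marginal crop damage through 2).
The farmer must at least cover the rancher's forgone profit from cutting 4→2: 175 + 98 = 273.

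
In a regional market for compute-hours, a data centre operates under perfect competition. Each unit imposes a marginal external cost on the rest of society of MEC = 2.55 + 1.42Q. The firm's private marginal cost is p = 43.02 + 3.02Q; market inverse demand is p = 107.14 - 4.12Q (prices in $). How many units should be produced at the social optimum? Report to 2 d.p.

Q* = 7.19

Social marginal cost = private MC + MEC = 45.57 + 4.44Q.
Set SMC = demand: 45.57 + 4.44Q = 107.14 - 4.12Q → Q* = 7.1928.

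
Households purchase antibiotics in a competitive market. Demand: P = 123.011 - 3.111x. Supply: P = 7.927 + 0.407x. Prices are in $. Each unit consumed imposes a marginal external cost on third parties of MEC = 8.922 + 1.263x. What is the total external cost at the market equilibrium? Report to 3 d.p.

$967.654

Market equilibrium (private): 7.927 + 0.407x = 123.011 - 3.111x → x_m = 32.7129.
Total external cost = ∫₀^{x_m} (8.922 + 1.263x) dx = 8.922×32.7129 + ½×1.263×32.7129² = 967.6540.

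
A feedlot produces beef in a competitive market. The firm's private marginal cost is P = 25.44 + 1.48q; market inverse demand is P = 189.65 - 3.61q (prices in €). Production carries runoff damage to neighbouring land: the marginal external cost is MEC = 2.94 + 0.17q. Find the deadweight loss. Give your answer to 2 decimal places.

Market equilibrium (private): 25.44 + 1.48q = 189.65 - 3.61q → q_m = 32.2613.
Social marginal cost = private MC + MEC = 28.38 + 1.65q.
Set SMC = demand: 28.38 + 1.65q = 189.65 - 3.61q → q* = 30.6597.
Between q* and q_m the wedge SMC − demand runs linearly from 0 to MEC(q_m), so the loss is a triangle.
DWL = ½ × 1.6016 × 8.4244 = 6.7463.

DWL = €6.75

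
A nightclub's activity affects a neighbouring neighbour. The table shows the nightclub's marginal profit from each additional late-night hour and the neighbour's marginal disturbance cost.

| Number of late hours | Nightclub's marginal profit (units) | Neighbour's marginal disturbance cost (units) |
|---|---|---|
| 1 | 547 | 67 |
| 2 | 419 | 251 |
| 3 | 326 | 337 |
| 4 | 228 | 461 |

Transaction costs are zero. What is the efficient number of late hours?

2

Bargaining reaches the level where marginal profit last exceeds marginal disturbance cost.
That holds through level 2 (419 ≥ 251) but not at 3 (326 < 337).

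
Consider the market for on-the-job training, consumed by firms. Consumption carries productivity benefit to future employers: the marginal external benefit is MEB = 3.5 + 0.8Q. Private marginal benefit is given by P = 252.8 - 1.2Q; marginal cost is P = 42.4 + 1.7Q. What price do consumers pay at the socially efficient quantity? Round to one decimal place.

P = 130.6

Social marginal benefit = demand + MEB = 256.3 - 0.4Q.
Set SMB = MC: 256.3 - 0.4Q = 42.4 + 1.7Q → Q* = 101.8571.
Consumer price on the demand curve at Q*: 252.8 − 1.2×101.8571 = 130.5715.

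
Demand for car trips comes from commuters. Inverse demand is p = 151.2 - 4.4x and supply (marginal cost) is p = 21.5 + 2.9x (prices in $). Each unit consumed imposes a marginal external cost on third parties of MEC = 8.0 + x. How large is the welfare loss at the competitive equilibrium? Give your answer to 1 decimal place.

DWL = $40.0

Market equilibrium (private): 21.5 + 2.9x = 151.2 - 4.4x → x_m = 17.7671.
Social marginal benefit = demand − MEC = 143.2 - 5.4x.
Set SMB = MC: 143.2 - 5.4x = 21.5 + 2.9x → x* = 14.6627.
Height of the DWL triangle at x_m is MC(x_m) − SMB(x_m) = MEC(x_m) = 25.7671.
DWL = ½ × 3.1044 × 25.7671 = 39.9957.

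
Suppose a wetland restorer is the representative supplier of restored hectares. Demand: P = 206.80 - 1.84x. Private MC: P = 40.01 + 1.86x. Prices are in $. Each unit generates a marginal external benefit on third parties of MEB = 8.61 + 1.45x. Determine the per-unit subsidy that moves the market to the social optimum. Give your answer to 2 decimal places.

subsidy = $121.65 per unit

Social marginal cost = private MC − MEB = 31.40 + 0.41x.
Set SMC = demand: 31.40 + 0.41x = 206.80 - 1.84x → x* = 77.9556.
The Pigouvian subsidy equals MEB at x*: 8.61 + 1.45×77.9556 = 121.6456.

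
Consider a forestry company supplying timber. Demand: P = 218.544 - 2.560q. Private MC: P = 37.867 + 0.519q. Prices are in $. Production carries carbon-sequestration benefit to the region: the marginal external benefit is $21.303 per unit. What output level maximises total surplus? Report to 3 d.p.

Social marginal cost = private MC − MEB = 16.564 + 0.519q.
Set SMC = demand: 16.564 + 0.519q = 218.544 - 2.560q → q* = 65.5992.

q* = 65.599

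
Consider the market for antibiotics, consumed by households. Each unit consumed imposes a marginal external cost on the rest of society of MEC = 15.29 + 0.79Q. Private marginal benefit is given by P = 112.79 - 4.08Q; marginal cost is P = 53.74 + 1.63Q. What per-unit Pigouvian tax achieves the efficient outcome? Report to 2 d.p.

Social marginal benefit = demand − MEC = 97.50 - 4.87Q.
Set SMB = MC: 97.50 - 4.87Q = 53.74 + 1.63Q → Q* = 6.7323.
The Pigouvian tax equals MEC at Q*: 15.29 + 0.79×6.7323 = 20.6085.

tax = 20.61 per unit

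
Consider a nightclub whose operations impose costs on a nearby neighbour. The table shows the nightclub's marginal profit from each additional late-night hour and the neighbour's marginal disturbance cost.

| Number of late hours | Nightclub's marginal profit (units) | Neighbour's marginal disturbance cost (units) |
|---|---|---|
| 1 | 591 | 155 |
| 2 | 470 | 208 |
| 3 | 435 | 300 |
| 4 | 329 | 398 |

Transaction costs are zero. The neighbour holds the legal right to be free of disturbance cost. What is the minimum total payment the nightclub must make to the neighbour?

663

Efficient level: marginal profit ≥ marginal disturbance cost through level 3, so k* = 3.
With the neighbour holding the right, the nightclub must at least compensate total damage at k*: 155 + 208 + 300 = 663.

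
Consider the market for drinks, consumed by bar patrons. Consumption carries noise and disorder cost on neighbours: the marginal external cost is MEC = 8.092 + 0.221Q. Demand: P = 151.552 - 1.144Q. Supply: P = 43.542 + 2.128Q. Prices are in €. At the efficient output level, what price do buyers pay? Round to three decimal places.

P = €118.828

Social marginal benefit = demand − MEC = 143.460 - 1.365Q.
Set SMB = MC: 143.460 - 1.365Q = 43.542 + 2.128Q → Q* = 28.6052.
Consumer price on the demand curve at Q*: 151.552 − 1.144×28.6052 = 118.8277.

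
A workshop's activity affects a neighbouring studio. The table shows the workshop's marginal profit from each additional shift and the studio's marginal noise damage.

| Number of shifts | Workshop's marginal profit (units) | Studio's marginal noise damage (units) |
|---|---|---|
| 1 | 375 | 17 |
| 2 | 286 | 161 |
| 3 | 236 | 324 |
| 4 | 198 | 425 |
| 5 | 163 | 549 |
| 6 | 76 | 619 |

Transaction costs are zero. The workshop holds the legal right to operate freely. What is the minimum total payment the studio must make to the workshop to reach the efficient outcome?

673

Left alone the workshop would choose level 6 (marginal profit stays positive).
Efficient level: k* = 2 (marginal profit ≥ marginal noise damage through 2).
The studio must at least cover the workshop's forgone profit from cutting 6→2: 236 + 198 + 163 + 76 = 673.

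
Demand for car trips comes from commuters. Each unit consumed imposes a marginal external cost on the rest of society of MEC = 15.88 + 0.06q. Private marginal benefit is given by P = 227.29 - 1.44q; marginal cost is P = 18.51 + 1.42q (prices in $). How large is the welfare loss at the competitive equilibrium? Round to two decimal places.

DWL = $70.29

Market equilibrium (private): 18.51 + 1.42q = 227.29 - 1.44q → q_m = 73.0000.
Social marginal benefit = demand − MEC = 211.41 - 1.50q.
Set SMB = MC: 211.41 - 1.50q = 18.51 + 1.42q → q* = 66.0616.
The welfare-loss triangle has base |q_m − q*| and height MEC(q_m) (the vertical gap between SMB and MC is zero at q* and MEC at q_m).
DWL = ½ × 6.9384 × 20.2600 = 70.2860.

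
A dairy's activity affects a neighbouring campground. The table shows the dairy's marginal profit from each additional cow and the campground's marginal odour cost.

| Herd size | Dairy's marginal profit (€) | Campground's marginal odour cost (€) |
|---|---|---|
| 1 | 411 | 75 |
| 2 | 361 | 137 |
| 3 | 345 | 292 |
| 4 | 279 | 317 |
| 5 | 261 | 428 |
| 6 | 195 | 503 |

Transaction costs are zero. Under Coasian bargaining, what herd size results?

3

Bargaining reaches the level where marginal profit last exceeds marginal odour cost.
That holds through level 3 (345 ≥ 292) but not at 4 (279 < 317).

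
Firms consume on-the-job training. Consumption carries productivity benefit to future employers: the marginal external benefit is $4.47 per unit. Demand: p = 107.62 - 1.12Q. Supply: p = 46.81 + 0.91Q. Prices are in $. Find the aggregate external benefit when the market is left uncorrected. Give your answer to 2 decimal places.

Market equilibrium (private): 46.81 + 0.91Q = 107.62 - 1.12Q → Q_m = 29.9557.
Total external benefit = MEB × Q_m = 4.47 × 29.9557 = 133.9020.

$133.90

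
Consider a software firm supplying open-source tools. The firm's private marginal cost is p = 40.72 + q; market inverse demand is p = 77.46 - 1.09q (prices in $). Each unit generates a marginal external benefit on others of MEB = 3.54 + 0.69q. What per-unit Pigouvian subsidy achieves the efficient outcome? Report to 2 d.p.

Social marginal cost = private MC − MEB = 37.18 + 0.31q.
Set SMC = demand: 37.18 + 0.31q = 77.46 - 1.09q → q* = 28.7714.
The Pigouvian subsidy equals MEB at q*: 3.54 + 0.69×28.7714 = 23.3923.

subsidy = $23.39 per unit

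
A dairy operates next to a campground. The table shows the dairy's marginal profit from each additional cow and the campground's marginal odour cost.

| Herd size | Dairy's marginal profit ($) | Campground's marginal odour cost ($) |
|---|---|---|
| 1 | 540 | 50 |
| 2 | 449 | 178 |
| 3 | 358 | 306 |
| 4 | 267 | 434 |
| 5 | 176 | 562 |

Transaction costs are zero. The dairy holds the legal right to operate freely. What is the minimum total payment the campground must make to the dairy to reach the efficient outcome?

Left alone the dairy would choose level 5 (marginal profit stays positive).
Efficient level: k* = 3 (marginal profit ≥ marginal odour cost through 3).
The campground must at least cover the dairy's forgone profit from cutting 5→3: 267 + 176 = 443.

$443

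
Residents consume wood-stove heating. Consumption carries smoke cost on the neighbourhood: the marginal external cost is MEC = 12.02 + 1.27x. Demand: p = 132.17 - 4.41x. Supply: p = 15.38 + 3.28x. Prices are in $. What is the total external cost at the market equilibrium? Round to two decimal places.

Market equilibrium (private): 15.38 + 3.28x = 132.17 - 4.41x → x_m = 15.1873.
Total external cost = ∫₀^{x_m} (12.02 + 1.27x) dx = 12.02×15.1873 + ½×1.27×15.1873² = 329.0167.

$329.02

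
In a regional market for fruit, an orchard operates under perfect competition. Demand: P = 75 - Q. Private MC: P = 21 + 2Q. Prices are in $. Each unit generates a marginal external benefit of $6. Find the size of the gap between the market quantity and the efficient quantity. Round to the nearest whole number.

2 units

Market equilibrium (private): 21 + 2Q = 75 - Q → Q_m = 18.0000.
Social marginal cost = private MC − MEB = 15 + 2Q.
Set SMC = demand: 15 + 2Q = 75 - Q → Q* = 20.0000.
Gap = |18.0000 − 20.0000| = 2.0000.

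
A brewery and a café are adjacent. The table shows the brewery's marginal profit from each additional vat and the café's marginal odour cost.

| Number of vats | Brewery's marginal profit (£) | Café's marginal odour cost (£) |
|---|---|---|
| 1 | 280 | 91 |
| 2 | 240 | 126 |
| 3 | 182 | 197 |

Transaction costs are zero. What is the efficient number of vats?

2

Bargaining reaches the level where marginal profit last exceeds marginal odour cost.
That holds through level 2 (240 ≥ 126) but not at 3 (182 < 197).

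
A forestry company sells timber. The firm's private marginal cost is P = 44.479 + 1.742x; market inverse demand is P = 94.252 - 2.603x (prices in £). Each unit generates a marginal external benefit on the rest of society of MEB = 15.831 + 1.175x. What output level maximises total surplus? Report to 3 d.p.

x* = 20.695

Social marginal cost = private MC − MEB = 28.648 + 0.567x.
Set SMC = demand: 28.648 + 0.567x = 94.252 - 2.603x → x* = 20.6953.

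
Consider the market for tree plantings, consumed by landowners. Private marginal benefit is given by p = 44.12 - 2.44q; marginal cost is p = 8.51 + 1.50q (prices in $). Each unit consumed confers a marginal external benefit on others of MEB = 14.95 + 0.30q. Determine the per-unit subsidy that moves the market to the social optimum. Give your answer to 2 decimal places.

Social marginal benefit = demand + MEB = 59.07 - 2.14q.
Set SMB = MC: 59.07 - 2.14q = 8.51 + 1.50q → q* = 13.8901.
The Pigouvian subsidy equals MEB at q*: 14.95 + 0.30×13.8901 = 19.1170.

subsidy = $19.12 per unit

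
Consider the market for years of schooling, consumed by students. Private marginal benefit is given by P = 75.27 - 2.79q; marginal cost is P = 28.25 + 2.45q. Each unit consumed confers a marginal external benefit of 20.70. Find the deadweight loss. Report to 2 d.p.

Market equilibrium (private): 28.25 + 2.45q = 75.27 - 2.79q → q_m = 8.9733.
Social marginal benefit = demand + MEB = 95.97 - 2.79q.
Set SMB = MC: 95.97 - 2.79q = 28.25 + 2.45q → q* = 12.9237.
Between q* and q_m the wedge SMB − MC runs linearly from 0 to MEB(q_m), so the loss is a triangle.
DWL = ½ × 3.9504 × 20.7000 = 40.8866.

DWL = 40.89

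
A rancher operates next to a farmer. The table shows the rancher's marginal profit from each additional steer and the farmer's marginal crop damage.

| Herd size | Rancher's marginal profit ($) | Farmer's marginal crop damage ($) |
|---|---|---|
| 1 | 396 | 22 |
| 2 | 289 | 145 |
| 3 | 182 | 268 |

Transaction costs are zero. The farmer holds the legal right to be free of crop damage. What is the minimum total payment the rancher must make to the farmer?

Efficient level: marginal profit ≥ marginal crop damage through level 2, so k* = 2.
With the farmer holding the right, the rancher must at least compensate total damage at k*: 22 + 145 = 167.

$167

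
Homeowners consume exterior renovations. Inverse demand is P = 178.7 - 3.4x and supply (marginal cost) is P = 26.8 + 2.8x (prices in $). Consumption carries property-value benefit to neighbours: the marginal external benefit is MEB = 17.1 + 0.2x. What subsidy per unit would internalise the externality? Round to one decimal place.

Social marginal benefit = demand + MEB = 195.8 - 3.2x.
Set SMB = MC: 195.8 - 3.2x = 26.8 + 2.8x → x* = 28.1667.
The Pigouvian subsidy equals MEB at x*: 17.1 + 0.2×28.1667 = 22.7333.

subsidy = $22.7 per unit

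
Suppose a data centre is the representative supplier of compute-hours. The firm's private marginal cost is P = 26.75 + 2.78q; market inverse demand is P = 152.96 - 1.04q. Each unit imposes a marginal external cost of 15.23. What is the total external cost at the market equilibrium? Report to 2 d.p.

Market equilibrium (private): 26.75 + 2.78q = 152.96 - 1.04q → q_m = 33.0393.
Total external cost = MEC × q_m = 15.23 × 33.0393 = 503.1885.

503.19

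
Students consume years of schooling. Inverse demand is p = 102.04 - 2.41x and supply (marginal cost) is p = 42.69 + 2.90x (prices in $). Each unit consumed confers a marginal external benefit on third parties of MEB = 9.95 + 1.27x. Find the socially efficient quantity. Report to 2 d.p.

x* = 17.15

Social marginal benefit = demand + MEB = 111.99 - 1.14x.
Set SMB = MC: 111.99 - 1.14x = 42.69 + 2.90x → x* = 17.1535.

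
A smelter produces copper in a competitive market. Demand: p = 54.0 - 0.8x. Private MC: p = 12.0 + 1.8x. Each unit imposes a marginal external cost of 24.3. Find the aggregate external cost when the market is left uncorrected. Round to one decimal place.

Market equilibrium (private): 12.0 + 1.8x = 54.0 - 0.8x → x_m = 16.1538.
Total external cost = MEC × x_m = 24.3 × 16.1538 = 392.5373.

392.5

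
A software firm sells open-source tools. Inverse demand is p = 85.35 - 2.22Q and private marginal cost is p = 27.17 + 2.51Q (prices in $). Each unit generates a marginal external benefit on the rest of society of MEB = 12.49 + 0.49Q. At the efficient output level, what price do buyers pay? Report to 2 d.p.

P = $48.35

Social marginal cost = private MC − MEB = 14.68 + 2.02Q.
Set SMC = demand: 14.68 + 2.02Q = 85.35 - 2.22Q → Q* = 16.6675.
Consumer price on the demand curve at Q*: 85.35 − 2.22×16.6675 = 48.3482.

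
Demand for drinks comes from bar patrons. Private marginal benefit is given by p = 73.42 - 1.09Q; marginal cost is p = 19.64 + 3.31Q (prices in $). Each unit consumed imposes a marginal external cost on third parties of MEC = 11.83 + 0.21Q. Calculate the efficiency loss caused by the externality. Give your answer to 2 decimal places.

Market equilibrium (private): 19.64 + 3.31Q = 73.42 - 1.09Q → Q_m = 12.2227.
Social marginal benefit = demand − MEC = 61.59 - 1.30Q.
Set SMB = MC: 61.59 - 1.30Q = 19.64 + 3.31Q → Q* = 9.0998.
Height of the DWL triangle at Q_m is MC(Q_m) − SMB(Q_m) = MEC(Q_m) = 14.3968.
DWL = ½ × 3.1229 × 14.3968 = 22.4799.

DWL = $22.48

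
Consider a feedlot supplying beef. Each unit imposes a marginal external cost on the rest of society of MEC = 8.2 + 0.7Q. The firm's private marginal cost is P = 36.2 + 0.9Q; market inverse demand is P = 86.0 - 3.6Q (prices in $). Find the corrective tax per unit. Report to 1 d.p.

Social marginal cost = private MC + MEC = 44.4 + 1.6Q.
Set SMC = demand: 44.4 + 1.6Q = 86.0 - 3.6Q → Q* = 8.0000.
The Pigouvian tax equals MEC at Q*: 8.2 + 0.7×8.0000 = 13.8000.

tax = $13.8 per unit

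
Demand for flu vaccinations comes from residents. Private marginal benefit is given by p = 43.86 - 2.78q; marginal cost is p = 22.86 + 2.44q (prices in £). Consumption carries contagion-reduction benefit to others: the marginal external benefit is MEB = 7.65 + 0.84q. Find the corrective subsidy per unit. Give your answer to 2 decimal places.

Social marginal benefit = demand + MEB = 51.51 - 1.94q.
Set SMB = MC: 51.51 - 1.94q = 22.86 + 2.44q → q* = 6.5411.
The Pigouvian subsidy equals MEB at q*: 7.65 + 0.84×6.5411 = 13.1445.

subsidy = £13.14 per unit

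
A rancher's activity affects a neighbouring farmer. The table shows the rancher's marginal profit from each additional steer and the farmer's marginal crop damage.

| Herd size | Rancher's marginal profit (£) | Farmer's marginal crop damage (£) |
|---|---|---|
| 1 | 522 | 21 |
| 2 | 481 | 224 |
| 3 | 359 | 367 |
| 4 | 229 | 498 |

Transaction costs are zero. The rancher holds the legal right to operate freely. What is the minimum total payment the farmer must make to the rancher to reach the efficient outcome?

£588

Left alone the rancher would choose level 4 (marginal profit stays positive).
Efficient level: k* = 2 (marginal profit ≥ marginal crop damage through 2).
The farmer must at least cover the rancher's forgone profit from cutting 4→2: 359 + 229 = 588.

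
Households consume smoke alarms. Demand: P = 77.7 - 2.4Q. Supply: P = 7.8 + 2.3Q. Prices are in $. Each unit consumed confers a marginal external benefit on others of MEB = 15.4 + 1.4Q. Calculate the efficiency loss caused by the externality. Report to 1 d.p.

Market equilibrium (private): 7.8 + 2.3Q = 77.7 - 2.4Q → Q_m = 14.8723.
Social marginal benefit = demand + MEB = 93.1 - Q.
Set SMB = MC: 93.1 - Q = 7.8 + 2.3Q → Q* = 25.8485.
Height of the DWL triangle at Q_m is SMB(Q_m) − MC(Q_m) = MEB(Q_m) = 36.2213.
DWL = ½ × 10.9762 × 36.2213 = 198.7861.

DWL = $198.8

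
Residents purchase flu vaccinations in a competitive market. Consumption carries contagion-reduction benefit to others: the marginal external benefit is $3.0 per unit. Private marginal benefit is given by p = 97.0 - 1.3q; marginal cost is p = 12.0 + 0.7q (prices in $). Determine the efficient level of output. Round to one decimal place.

Social marginal benefit = demand + MEB = 100.0 - 1.3q.
Set SMB = MC: 100.0 - 1.3q = 12.0 + 0.7q → q* = 44.0000.

q* = 44.0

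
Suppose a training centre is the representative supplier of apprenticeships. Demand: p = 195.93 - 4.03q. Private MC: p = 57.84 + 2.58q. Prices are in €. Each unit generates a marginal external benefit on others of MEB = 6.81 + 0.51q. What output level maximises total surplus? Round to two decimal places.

q* = 23.75

Social marginal cost = private MC − MEB = 51.03 + 2.07q.
Set SMC = demand: 51.03 + 2.07q = 195.93 - 4.03q → q* = 23.7541.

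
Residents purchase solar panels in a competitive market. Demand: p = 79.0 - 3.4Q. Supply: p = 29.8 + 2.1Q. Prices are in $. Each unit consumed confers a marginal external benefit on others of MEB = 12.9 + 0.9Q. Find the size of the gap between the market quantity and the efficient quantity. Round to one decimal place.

Market equilibrium (private): 29.8 + 2.1Q = 79.0 - 3.4Q → Q_m = 8.9455.
Social marginal benefit = demand + MEB = 91.9 - 2.5Q.
Set SMB = MC: 91.9 - 2.5Q = 29.8 + 2.1Q → Q* = 13.5000.
Gap = |8.9455 − 13.5000| = 4.5545.

4.6 units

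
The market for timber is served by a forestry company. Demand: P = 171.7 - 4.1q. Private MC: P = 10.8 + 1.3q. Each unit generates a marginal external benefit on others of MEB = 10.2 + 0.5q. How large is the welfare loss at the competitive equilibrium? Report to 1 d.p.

DWL = 64.3

Market equilibrium (private): 10.8 + 1.3q = 171.7 - 4.1q → q_m = 29.7963.
Social marginal cost = private MC − MEB = 0.6 + 0.8q.
Set SMC = demand: 0.6 + 0.8q = 171.7 - 4.1q → q* = 34.9184.
The loss is the area between SMC and demand from q* to q_m; with linear curves that's a triangle of height MEB(q_m).
DWL = ½ × 5.1221 × 25.0981 = 64.2775.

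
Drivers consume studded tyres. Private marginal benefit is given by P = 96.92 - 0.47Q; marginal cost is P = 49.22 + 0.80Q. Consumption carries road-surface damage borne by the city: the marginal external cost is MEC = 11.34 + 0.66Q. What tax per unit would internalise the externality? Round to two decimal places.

Social marginal benefit = demand − MEC = 85.58 - 1.13Q.
Set SMB = MC: 85.58 - 1.13Q = 49.22 + 0.80Q → Q* = 18.8394.
The Pigouvian tax equals MEC at Q*: 11.34 + 0.66×18.8394 = 23.7740.

tax = 23.77 per unit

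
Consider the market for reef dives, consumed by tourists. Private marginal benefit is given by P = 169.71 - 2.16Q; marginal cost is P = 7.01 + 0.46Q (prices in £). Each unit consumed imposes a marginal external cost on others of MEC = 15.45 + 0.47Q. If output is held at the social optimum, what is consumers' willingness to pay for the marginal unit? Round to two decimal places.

Social marginal benefit = demand − MEC = 154.26 - 2.63Q.
Set SMB = MC: 154.26 - 2.63Q = 7.01 + 0.46Q → Q* = 47.6537.
Consumer price on the demand curve at Q*: 169.71 − 2.16×47.6537 = 66.7780.

P = £66.78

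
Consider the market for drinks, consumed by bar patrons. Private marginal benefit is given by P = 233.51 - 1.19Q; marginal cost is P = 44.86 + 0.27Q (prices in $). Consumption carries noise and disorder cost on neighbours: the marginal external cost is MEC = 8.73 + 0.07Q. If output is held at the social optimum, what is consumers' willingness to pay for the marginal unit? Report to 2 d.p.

Social marginal benefit = demand − MEC = 224.78 - 1.26Q.
Set SMB = MC: 224.78 - 1.26Q = 44.86 + 0.27Q → Q* = 117.5948.
Consumer price on the demand curve at Q*: 233.51 − 1.19×117.5948 = 93.5722.

P = $93.57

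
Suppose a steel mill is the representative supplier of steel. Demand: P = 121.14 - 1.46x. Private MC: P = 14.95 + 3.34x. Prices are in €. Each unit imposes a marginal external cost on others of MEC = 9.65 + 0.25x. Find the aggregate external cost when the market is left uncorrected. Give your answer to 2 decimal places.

Market equilibrium (private): 14.95 + 3.34x = 121.14 - 1.46x → x_m = 22.1229.
Total external cost = ∫₀^{x_m} (9.65 + 0.25x) dx = 9.65×22.1229 + ½×0.25×22.1229² = 274.6638.

€274.66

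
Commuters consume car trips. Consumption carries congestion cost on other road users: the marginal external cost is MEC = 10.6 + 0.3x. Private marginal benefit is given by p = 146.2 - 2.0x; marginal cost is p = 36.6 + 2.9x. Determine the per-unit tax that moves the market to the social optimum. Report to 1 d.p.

Social marginal benefit = demand − MEC = 135.6 - 2.3x.
Set SMB = MC: 135.6 - 2.3x = 36.6 + 2.9x → x* = 19.0385.
The Pigouvian tax equals MEC at x*: 10.6 + 0.3×19.0385 = 16.3116.

tax = 16.3 per unit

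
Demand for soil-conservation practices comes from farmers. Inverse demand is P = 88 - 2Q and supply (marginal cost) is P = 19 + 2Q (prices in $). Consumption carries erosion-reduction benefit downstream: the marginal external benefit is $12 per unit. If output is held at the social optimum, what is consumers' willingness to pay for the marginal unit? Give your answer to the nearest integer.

P = $48

Social marginal benefit = demand + MEB = 100 - 2Q.
Set SMB = MC: 100 - 2Q = 19 + 2Q → Q* = 20.2500.
Consumer price on the demand curve at Q*: 88 − 2×20.2500 = 47.5000.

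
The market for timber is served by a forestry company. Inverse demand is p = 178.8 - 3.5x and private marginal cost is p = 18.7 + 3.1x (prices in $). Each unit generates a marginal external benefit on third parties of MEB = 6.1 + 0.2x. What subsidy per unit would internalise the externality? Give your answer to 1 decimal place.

subsidy = $11.3 per unit

Social marginal cost = private MC − MEB = 12.6 + 2.9x.
Set SMC = demand: 12.6 + 2.9x = 178.8 - 3.5x → x* = 25.9688.
The Pigouvian subsidy equals MEB at x*: 6.1 + 0.2×25.9688 = 11.2938.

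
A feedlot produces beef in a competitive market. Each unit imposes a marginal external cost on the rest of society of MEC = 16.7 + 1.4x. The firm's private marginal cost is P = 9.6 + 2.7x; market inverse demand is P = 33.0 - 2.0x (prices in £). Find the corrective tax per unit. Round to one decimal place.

Social marginal cost = private MC + MEC = 26.3 + 4.1x.
Set SMC = demand: 26.3 + 4.1x = 33.0 - 2.0x → x* = 1.0984.
The Pigouvian tax equals MEC at x*: 16.7 + 1.4×1.0984 = 18.2378.

tax = £18.2 per unit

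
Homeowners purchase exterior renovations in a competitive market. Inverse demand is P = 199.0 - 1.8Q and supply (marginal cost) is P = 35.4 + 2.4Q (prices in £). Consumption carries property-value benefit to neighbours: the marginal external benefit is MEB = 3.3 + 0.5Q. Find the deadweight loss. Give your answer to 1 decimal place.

Market equilibrium (private): 35.4 + 2.4Q = 199.0 - 1.8Q → Q_m = 38.9524.
Social marginal benefit = demand + MEB = 202.3 - 1.3Q.
Set SMB = MC: 202.3 - 1.3Q = 35.4 + 2.4Q → Q* = 45.1081.
The welfare-loss triangle has base |Q_m − Q*| and height MEB(Q_m) (the vertical gap between SMB and MC is zero at Q* and MEB at Q_m).
DWL = ½ × 6.1557 × 22.7762 = 70.1017.

DWL = £70.1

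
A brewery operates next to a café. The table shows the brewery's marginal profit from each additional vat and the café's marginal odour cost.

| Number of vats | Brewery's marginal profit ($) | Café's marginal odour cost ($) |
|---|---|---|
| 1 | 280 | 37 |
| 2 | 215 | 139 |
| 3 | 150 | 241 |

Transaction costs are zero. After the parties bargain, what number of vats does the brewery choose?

Bargaining reaches the level where marginal profit last exceeds marginal odour cost.
That holds through level 2 (215 ≥ 139) but not at 3 (150 < 241).

2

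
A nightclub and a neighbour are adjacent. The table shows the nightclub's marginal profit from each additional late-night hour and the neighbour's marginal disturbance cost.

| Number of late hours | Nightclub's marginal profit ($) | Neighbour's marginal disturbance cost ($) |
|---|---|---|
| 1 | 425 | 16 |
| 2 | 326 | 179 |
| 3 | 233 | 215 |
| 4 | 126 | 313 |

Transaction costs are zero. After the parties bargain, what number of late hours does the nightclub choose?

3

Bargaining reaches the level where marginal profit last exceeds marginal disturbance cost.
That holds through level 3 (233 ≥ 215) but not at 4 (126 < 313).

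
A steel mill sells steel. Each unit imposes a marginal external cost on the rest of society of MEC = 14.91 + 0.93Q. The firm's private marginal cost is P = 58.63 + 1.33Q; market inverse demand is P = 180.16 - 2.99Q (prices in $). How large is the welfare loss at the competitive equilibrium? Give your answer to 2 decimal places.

DWL = $160.66

Market equilibrium (private): 58.63 + 1.33Q = 180.16 - 2.99Q → Q_m = 28.1319.
Social marginal cost = private MC + MEC = 73.54 + 2.26Q.
Set SMC = demand: 73.54 + 2.26Q = 180.16 - 2.99Q → Q* = 20.3086.
The loss is the area between SMC and demand from Q* to Q_m; with linear curves that's a triangle of height MEC(Q_m).
DWL = ½ × 7.8233 × 41.0727 = 160.6620.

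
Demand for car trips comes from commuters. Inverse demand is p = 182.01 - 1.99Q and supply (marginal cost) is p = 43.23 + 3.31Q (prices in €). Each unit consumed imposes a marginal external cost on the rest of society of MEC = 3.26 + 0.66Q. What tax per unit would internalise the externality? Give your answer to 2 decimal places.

Social marginal benefit = demand − MEC = 178.75 - 2.65Q.
Set SMB = MC: 178.75 - 2.65Q = 43.23 + 3.31Q → Q* = 22.7383.
The Pigouvian tax equals MEC at Q*: 3.26 + 0.66×22.7383 = 18.2673.

tax = €18.27 per unit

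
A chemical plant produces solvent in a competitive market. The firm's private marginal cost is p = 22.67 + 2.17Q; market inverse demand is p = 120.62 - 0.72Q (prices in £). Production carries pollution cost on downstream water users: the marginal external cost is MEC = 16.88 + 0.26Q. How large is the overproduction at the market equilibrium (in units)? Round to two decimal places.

Market equilibrium (private): 22.67 + 2.17Q = 120.62 - 0.72Q → Q_m = 33.8927.
Social marginal cost = private MC + MEC = 39.55 + 2.43Q.
Set SMC = demand: 39.55 + 2.43Q = 120.62 - 0.72Q → Q* = 25.7365.
Gap = |33.8927 − 25.7365| = 8.1562.

8.16 units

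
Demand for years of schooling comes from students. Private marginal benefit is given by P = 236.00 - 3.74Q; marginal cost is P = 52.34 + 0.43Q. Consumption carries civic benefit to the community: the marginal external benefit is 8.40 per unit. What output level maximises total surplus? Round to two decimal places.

Social marginal benefit = demand + MEB = 244.40 - 3.74Q.
Set SMB = MC: 244.40 - 3.74Q = 52.34 + 0.43Q → Q* = 46.0576.

Q* = 46.06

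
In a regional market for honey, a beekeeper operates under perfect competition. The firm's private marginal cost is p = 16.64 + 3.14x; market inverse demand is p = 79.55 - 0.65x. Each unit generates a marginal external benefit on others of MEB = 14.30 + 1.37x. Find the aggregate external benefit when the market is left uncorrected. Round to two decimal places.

426.10

Market equilibrium (private): 16.64 + 3.14x = 79.55 - 0.65x → x_m = 16.5989.
Total external benefit = ∫₀^{x_m} (14.30 + 1.37x) dx = 14.30×16.5989 + ½×1.37×16.5989² = 426.0979.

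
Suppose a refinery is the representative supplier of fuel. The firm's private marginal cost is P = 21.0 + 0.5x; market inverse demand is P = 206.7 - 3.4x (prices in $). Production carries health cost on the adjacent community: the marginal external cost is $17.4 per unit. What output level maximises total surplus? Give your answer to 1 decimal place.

Social marginal cost = private MC + MEC = 38.4 + 0.5x.
Set SMC = demand: 38.4 + 0.5x = 206.7 - 3.4x → x* = 43.1538.

x* = 43.2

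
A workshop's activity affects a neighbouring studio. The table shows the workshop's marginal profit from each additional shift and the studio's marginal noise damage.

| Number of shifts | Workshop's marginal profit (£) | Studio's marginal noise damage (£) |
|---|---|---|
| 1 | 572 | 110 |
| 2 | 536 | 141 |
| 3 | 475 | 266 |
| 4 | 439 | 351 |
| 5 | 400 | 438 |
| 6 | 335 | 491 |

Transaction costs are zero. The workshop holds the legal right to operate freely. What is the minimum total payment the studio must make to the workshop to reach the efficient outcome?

£735

Left alone the workshop would choose level 6 (marginal profit stays positive).
Efficient level: k* = 4 (marginal profit ≥ marginal noise damage through 4).
The studio must at least cover the workshop's forgone profit from cutting 6→4: 400 + 335 = 735.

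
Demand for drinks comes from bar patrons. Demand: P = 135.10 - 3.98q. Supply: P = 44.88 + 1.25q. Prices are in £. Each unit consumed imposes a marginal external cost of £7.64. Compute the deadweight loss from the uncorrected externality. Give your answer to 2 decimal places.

DWL = £5.58

Market equilibrium (private): 44.88 + 1.25q = 135.10 - 3.98q → q_m = 17.2505.
Social marginal benefit = demand − MEC = 127.46 - 3.98q.
Set SMB = MC: 127.46 - 3.98q = 44.88 + 1.25q → q* = 15.7897.
Between q* and q_m the wedge MC − SMB runs linearly from 0 to MEC(q_m), so the loss is a triangle.
DWL = ½ × 1.4608 × 7.6400 = 5.5803.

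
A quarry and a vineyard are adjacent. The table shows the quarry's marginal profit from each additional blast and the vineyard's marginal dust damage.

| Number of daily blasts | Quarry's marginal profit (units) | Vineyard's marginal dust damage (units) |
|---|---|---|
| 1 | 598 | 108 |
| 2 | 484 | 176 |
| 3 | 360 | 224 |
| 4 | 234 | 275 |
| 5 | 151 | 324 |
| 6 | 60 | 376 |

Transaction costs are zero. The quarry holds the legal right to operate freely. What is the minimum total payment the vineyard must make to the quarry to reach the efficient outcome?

Left alone the quarry would choose level 6 (marginal profit stays positive).
Efficient level: k* = 3 (marginal profit ≥ marginal dust damage through 3).
The vineyard must at least cover the quarry's forgone profit from cutting 6→3: 234 + 151 + 60 = 445.

445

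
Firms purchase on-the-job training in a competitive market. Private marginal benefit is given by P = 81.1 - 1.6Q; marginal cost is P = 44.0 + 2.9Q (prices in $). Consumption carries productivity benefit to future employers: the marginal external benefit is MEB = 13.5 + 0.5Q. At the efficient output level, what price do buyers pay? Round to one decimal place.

P = $60.9

Social marginal benefit = demand + MEB = 94.6 - 1.1Q.
Set SMB = MC: 94.6 - 1.1Q = 44.0 + 2.9Q → Q* = 12.6500.
Consumer price on the demand curve at Q*: 81.1 − 1.6×12.6500 = 60.8600.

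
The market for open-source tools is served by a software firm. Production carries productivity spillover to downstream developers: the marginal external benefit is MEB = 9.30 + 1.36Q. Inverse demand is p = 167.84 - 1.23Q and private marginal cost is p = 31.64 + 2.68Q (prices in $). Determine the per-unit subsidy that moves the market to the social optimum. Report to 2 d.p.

Social marginal cost = private MC − MEB = 22.34 + 1.32Q.
Set SMC = demand: 22.34 + 1.32Q = 167.84 - 1.23Q → Q* = 57.0588.
The Pigouvian subsidy equals MEB at Q*: 9.30 + 1.36×57.0588 = 86.9000.

subsidy = $86.90 per unit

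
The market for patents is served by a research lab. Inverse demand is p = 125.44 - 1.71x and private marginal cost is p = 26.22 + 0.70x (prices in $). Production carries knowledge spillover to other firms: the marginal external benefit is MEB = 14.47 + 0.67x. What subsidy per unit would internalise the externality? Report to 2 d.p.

Social marginal cost = private MC − MEB = 11.75 + 0.03x.
Set SMC = demand: 11.75 + 0.03x = 125.44 - 1.71x → x* = 65.3391.
The Pigouvian subsidy equals MEB at x*: 14.47 + 0.67×65.3391 = 58.2472.

subsidy = $58.25 per unit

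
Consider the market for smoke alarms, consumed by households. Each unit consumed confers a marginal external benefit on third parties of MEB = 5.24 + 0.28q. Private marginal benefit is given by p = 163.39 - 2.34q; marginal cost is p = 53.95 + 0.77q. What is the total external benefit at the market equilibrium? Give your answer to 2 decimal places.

Market equilibrium (private): 53.95 + 0.77q = 163.39 - 2.34q → q_m = 35.1897.
Total external benefit = ∫₀^{q_m} (5.24 + 0.28q) dq = 5.24×35.1897 + ½×0.28×35.1897² = 357.7581.

357.76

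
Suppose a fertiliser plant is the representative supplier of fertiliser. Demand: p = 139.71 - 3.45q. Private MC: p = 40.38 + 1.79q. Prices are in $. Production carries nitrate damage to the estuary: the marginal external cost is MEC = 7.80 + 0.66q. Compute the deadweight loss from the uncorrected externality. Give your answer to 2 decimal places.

Market equilibrium (private): 40.38 + 1.79q = 139.71 - 3.45q → q_m = 18.9561.
Social marginal cost = private MC + MEC = 48.18 + 2.45q.
Set SMC = demand: 48.18 + 2.45q = 139.71 - 3.45q → q* = 15.5136.
The loss is the area between SMC and demand from q* to q_m; with linear curves that's a triangle of height MEC(q_m).
DWL = ½ × 3.4425 × 20.3110 = 34.9603.

DWL = $34.96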